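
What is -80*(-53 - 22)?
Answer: 6000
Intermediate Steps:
-80*(-53 - 22) = -80*(-75) = 6000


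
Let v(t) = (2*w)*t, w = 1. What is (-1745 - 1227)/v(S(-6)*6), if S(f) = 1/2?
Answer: -1486/3 ≈ -495.33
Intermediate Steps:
S(f) = ½
v(t) = 2*t (v(t) = (2*1)*t = 2*t)
(-1745 - 1227)/v(S(-6)*6) = (-1745 - 1227)/((2*((½)*6))) = -2972/(2*3) = -2972/6 = -2972*⅙ = -1486/3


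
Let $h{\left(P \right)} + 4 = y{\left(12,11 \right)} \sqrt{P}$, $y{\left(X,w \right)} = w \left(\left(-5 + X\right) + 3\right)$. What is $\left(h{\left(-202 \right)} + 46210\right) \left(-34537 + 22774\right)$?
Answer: $-543521178 - 1293930 i \sqrt{202} \approx -5.4352 \cdot 10^{8} - 1.839 \cdot 10^{7} i$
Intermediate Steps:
$y{\left(X,w \right)} = w \left(-2 + X\right)$
$h{\left(P \right)} = -4 + 110 \sqrt{P}$ ($h{\left(P \right)} = -4 + 11 \left(-2 + 12\right) \sqrt{P} = -4 + 11 \cdot 10 \sqrt{P} = -4 + 110 \sqrt{P}$)
$\left(h{\left(-202 \right)} + 46210\right) \left(-34537 + 22774\right) = \left(\left(-4 + 110 \sqrt{-202}\right) + 46210\right) \left(-34537 + 22774\right) = \left(\left(-4 + 110 i \sqrt{202}\right) + 46210\right) \left(-11763\right) = \left(46206 + 110 i \sqrt{202}\right) \left(-11763\right) = -543521178 - 1293930 i \sqrt{202}$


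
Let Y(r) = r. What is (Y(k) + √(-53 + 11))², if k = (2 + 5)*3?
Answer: (21 + I*√42)² ≈ 399.0 + 272.19*I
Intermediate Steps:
k = 21 (k = 7*3 = 21)
(Y(k) + √(-53 + 11))² = (21 + √(-53 + 11))² = (21 + √(-42))² = (21 + I*√42)²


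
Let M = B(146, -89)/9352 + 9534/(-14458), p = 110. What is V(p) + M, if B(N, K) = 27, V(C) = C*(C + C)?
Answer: 1636011327799/67605608 ≈ 24199.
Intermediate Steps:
V(C) = 2*C**2 (V(C) = C*(2*C) = 2*C**2)
M = -44385801/67605608 (M = 27/9352 + 9534/(-14458) = 27*(1/9352) + 9534*(-1/14458) = 27/9352 - 4767/7229 = -44385801/67605608 ≈ -0.65654)
V(p) + M = 2*110**2 - 44385801/67605608 = 2*12100 - 44385801/67605608 = 24200 - 44385801/67605608 = 1636011327799/67605608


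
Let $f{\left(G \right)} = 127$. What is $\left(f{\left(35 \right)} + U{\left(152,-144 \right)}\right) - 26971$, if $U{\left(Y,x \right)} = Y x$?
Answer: $-48732$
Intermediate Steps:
$\left(f{\left(35 \right)} + U{\left(152,-144 \right)}\right) - 26971 = \left(127 + 152 \left(-144\right)\right) - 26971 = \left(127 - 21888\right) - 26971 = -21761 - 26971 = -48732$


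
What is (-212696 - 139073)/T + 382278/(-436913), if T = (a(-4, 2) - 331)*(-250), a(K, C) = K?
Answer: -185708231597/36591463750 ≈ -5.0752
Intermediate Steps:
T = 83750 (T = (-4 - 331)*(-250) = -335*(-250) = 83750)
(-212696 - 139073)/T + 382278/(-436913) = (-212696 - 139073)/83750 + 382278/(-436913) = -351769*1/83750 + 382278*(-1/436913) = -351769/83750 - 382278/436913 = -185708231597/36591463750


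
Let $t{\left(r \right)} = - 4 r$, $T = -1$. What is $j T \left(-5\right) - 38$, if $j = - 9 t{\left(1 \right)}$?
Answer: $142$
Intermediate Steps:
$j = 36$ ($j = - 9 \left(\left(-4\right) 1\right) = \left(-9\right) \left(-4\right) = 36$)
$j T \left(-5\right) - 38 = 36 \left(\left(-1\right) \left(-5\right)\right) - 38 = 36 \cdot 5 - 38 = 180 - 38 = 142$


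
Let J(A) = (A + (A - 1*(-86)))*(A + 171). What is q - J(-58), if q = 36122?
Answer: 39512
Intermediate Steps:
J(A) = (86 + 2*A)*(171 + A) (J(A) = (A + (A + 86))*(171 + A) = (A + (86 + A))*(171 + A) = (86 + 2*A)*(171 + A))
q - J(-58) = 36122 - (14706 + 2*(-58)² + 428*(-58)) = 36122 - (14706 + 2*3364 - 24824) = 36122 - (14706 + 6728 - 24824) = 36122 - 1*(-3390) = 36122 + 3390 = 39512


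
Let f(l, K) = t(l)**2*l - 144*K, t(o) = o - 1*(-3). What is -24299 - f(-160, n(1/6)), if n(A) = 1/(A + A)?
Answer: 3919973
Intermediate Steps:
t(o) = 3 + o (t(o) = o + 3 = 3 + o)
n(A) = 1/(2*A)
f(l, K) = -144*K + l*(3 + l)**2 (f(l, K) = (3 + l)**2*l - 144*K = l*(3 + l)**2 - 144*K = -144*K + l*(3 + l)**2)
-24299 - f(-160, n(1/6)) = -24299 - (-72/(1/6) - 160*(3 - 160)**2) = -24299 - (-72/1/6 - 160*(-157)**2) = -24299 - (-72*6 - 160*24649) = -24299 - (-144*3 - 3943840) = -24299 - (-432 - 3943840) = -24299 - 1*(-3944272) = -24299 + 3944272 = 3919973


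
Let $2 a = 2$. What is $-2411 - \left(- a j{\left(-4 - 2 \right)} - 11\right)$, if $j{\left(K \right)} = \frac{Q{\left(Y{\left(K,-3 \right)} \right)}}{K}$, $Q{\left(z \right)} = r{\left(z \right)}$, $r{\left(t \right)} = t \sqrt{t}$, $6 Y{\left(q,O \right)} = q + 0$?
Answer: $-2400 + \frac{i}{6} \approx -2400.0 + 0.16667 i$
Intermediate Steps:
$a = 1$ ($a = \frac{1}{2} \cdot 2 = 1$)
$Y{\left(q,O \right)} = \frac{q}{6}$ ($Y{\left(q,O \right)} = \frac{q + 0}{6} = \frac{q}{6}$)
$r{\left(t \right)} = t^{\frac{3}{2}}$
$Q{\left(z \right)} = z^{\frac{3}{2}}$
$j{\left(K \right)} = \frac{\sqrt{6} \sqrt{K}}{36}$ ($j{\left(K \right)} = \frac{\left(\frac{K}{6}\right)^{\frac{3}{2}}}{K} = \frac{\frac{1}{36} \sqrt{6} K^{\frac{3}{2}}}{K} = \frac{\sqrt{6} \sqrt{K}}{36}$)
$-2411 - \left(- a j{\left(-4 - 2 \right)} - 11\right) = -2411 - \left(\left(-1\right) 1 \frac{\sqrt{6} \sqrt{-4 - 2}}{36} - 11\right) = -2411 - \left(- \frac{\sqrt{6} \sqrt{-6}}{36} - 11\right) = -2411 - \left(- \frac{\sqrt{6} i \sqrt{6}}{36} - 11\right) = -2411 - \left(- \frac{i}{6} - 11\right) = -2411 - \left(-11 - \frac{i}{6}\right) = -2411 + \left(11 + \frac{i}{6}\right) = -2400 + \frac{i}{6}$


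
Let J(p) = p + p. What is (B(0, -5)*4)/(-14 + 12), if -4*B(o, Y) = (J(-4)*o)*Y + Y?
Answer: -5/2 ≈ -2.5000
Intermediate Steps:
J(p) = 2*p
B(o, Y) = -Y/4 + 2*Y*o (B(o, Y) = -(((2*(-4))*o)*Y + Y)/4 = -((-8*o)*Y + Y)/4 = -(-8*Y*o + Y)/4 = -(Y - 8*Y*o)/4 = -Y/4 + 2*Y*o)
(B(0, -5)*4)/(-14 + 12) = (((¼)*(-5)*(-1 + 8*0))*4)/(-14 + 12) = (((¼)*(-5)*(-1 + 0))*4)/(-2) = (((¼)*(-5)*(-1))*4)*(-½) = ((5/4)*4)*(-½) = 5*(-½) = -5/2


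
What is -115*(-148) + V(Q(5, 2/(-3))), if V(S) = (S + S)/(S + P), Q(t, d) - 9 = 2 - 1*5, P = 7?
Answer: 221272/13 ≈ 17021.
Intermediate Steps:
Q(t, d) = 6 (Q(t, d) = 9 + (2 - 1*5) = 9 + (2 - 5) = 9 - 3 = 6)
V(S) = 2*S/(7 + S) (V(S) = (S + S)/(S + 7) = (2*S)/(7 + S) = 2*S/(7 + S))
-115*(-148) + V(Q(5, 2/(-3))) = -115*(-148) + 2*6/(7 + 6) = 17020 + 2*6/13 = 17020 + 2*6*(1/13) = 17020 + 12/13 = 221272/13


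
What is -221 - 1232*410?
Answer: -505341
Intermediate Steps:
-221 - 1232*410 = -221 - 505120 = -505341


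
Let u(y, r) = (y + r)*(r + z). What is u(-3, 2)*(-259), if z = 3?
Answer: 1295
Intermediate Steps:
u(y, r) = (3 + r)*(r + y) (u(y, r) = (y + r)*(r + 3) = (r + y)*(3 + r) = (3 + r)*(r + y))
u(-3, 2)*(-259) = (2² + 3*2 + 3*(-3) + 2*(-3))*(-259) = (4 + 6 - 9 - 6)*(-259) = -5*(-259) = 1295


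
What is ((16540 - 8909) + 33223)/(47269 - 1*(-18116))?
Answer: 13618/21795 ≈ 0.62482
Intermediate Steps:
((16540 - 8909) + 33223)/(47269 - 1*(-18116)) = (7631 + 33223)/(47269 + 18116) = 40854/65385 = 40854*(1/65385) = 13618/21795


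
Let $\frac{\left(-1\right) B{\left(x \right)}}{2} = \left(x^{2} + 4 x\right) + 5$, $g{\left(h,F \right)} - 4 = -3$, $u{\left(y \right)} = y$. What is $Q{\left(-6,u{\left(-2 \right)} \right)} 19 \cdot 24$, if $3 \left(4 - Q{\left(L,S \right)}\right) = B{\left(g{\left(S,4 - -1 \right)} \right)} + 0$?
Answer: $4864$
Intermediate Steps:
$g{\left(h,F \right)} = 1$ ($g{\left(h,F \right)} = 4 - 3 = 1$)
$B{\left(x \right)} = -10 - 8 x - 2 x^{2}$ ($B{\left(x \right)} = - 2 \left(\left(x^{2} + 4 x\right) + 5\right) = - 2 \left(5 + x^{2} + 4 x\right) = -10 - 8 x - 2 x^{2}$)
$Q{\left(L,S \right)} = \frac{32}{3}$ ($Q{\left(L,S \right)} = 4 - \frac{\left(-10 - 8 - 2 \cdot 1^{2}\right) + 0}{3} = 4 - \frac{\left(-10 - 8 - 2\right) + 0}{3} = 4 - \frac{-20 + 0}{3} = 4 - - \frac{20}{3} = 4 + \frac{20}{3} = \frac{32}{3}$)
$Q{\left(-6,u{\left(-2 \right)} \right)} 19 \cdot 24 = \frac{32}{3} \cdot 19 \cdot 24 = \frac{608}{3} \cdot 24 = 4864$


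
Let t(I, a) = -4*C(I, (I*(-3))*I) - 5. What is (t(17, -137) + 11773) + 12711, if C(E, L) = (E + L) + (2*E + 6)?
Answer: 27719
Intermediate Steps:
C(E, L) = 6 + L + 3*E (C(E, L) = (E + L) + (6 + 2*E) = 6 + L + 3*E)
t(I, a) = -29 - 12*I + 12*I² (t(I, a) = -4*(6 + (I*(-3))*I + 3*I) - 5 = -4*(6 + (-3*I)*I + 3*I) - 5 = -4*(6 - 3*I² + 3*I) - 5 = (-24 - 12*I + 12*I²) - 5 = -29 - 12*I + 12*I²)
(t(17, -137) + 11773) + 12711 = ((-29 - 12*17 + 12*17²) + 11773) + 12711 = ((-29 - 204 + 12*289) + 11773) + 12711 = ((-29 - 204 + 3468) + 11773) + 12711 = (3235 + 11773) + 12711 = 15008 + 12711 = 27719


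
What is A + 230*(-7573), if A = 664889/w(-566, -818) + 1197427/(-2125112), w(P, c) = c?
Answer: -137692726655477/79015528 ≈ -1.7426e+6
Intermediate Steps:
A = -64270140357/79015528 (A = 664889/(-818) + 1197427/(-2125112) = 664889*(-1/818) + 1197427*(-1/2125112) = -664889/818 - 108857/193192 = -64270140357/79015528 ≈ -813.39)
A + 230*(-7573) = -64270140357/79015528 + 230*(-7573) = -64270140357/79015528 - 1741790 = -137692726655477/79015528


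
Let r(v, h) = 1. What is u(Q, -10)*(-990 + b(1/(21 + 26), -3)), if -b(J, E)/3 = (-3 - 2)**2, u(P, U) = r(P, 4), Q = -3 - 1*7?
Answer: -1065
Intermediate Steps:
Q = -10 (Q = -3 - 7 = -10)
u(P, U) = 1
b(J, E) = -75 (b(J, E) = -3*(-3 - 2)**2 = -3*(-5)**2 = -3*25 = -75)
u(Q, -10)*(-990 + b(1/(21 + 26), -3)) = 1*(-990 - 75) = 1*(-1065) = -1065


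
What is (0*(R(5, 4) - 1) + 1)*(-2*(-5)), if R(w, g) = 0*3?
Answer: 10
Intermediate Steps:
R(w, g) = 0
(0*(R(5, 4) - 1) + 1)*(-2*(-5)) = (0*(0 - 1) + 1)*(-2*(-5)) = (0*(-1) + 1)*10 = (0 + 1)*10 = 1*10 = 10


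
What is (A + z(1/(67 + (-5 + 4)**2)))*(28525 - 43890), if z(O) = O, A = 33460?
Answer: -34959692565/68 ≈ -5.1411e+8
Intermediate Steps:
(A + z(1/(67 + (-5 + 4)**2)))*(28525 - 43890) = (33460 + 1/(67 + (-5 + 4)**2))*(28525 - 43890) = (33460 + 1/(67 + (-1)**2))*(-15365) = (33460 + 1/(67 + 1))*(-15365) = (33460 + 1/68)*(-15365) = (2275281/68)*(-15365) = -34959692565/68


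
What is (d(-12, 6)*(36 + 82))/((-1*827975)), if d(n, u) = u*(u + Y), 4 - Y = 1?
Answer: -6372/827975 ≈ -0.0076959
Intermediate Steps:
Y = 3 (Y = 4 - 1*1 = 4 - 1 = 3)
d(n, u) = u*(3 + u) (d(n, u) = u*(u + 3) = u*(3 + u))
(d(-12, 6)*(36 + 82))/((-1*827975)) = ((6*(3 + 6))*(36 + 82))/((-1*827975)) = ((6*9)*118)/(-827975) = (54*118)*(-1/827975) = 6372*(-1/827975) = -6372/827975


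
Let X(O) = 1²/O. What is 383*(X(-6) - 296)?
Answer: -680591/6 ≈ -1.1343e+5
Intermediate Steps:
X(O) = 1/O
383*(X(-6) - 296) = 383*(1/(-6) - 296) = 383*(-⅙ - 296) = 383*(-1777/6) = -680591/6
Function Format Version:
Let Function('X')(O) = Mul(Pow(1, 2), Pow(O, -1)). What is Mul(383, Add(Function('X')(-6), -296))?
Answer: Rational(-680591, 6) ≈ -1.1343e+5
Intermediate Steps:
Function('X')(O) = Pow(O, -1) (Function('X')(O) = Mul(1, Pow(O, -1)) = Pow(O, -1))
Mul(383, Add(Function('X')(-6), -296)) = Mul(383, Add(Pow(-6, -1), -296)) = Mul(383, Add(Rational(-1, 6), -296)) = Mul(383, Rational(-1777, 6)) = Rational(-680591, 6)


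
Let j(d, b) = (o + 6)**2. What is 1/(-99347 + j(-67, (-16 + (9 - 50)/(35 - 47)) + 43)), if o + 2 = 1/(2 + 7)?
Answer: -81/8045738 ≈ -1.0067e-5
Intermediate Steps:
o = -17/9 (o = -2 + 1/(2 + 7) = -2 + 1/9 = -17/9 ≈ -1.8889)
j(d, b) = 1369/81 (j(d, b) = (-17/9 + 6)**2 = (37/9)**2 = 1369/81)
1/(-99347 + j(-67, (-16 + (9 - 50)/(35 - 47)) + 43)) = 1/(-99347 + 1369/81) = 1/(-8045738/81) = -81/8045738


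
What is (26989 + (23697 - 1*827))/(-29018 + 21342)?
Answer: -49859/7676 ≈ -6.4954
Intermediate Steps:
(26989 + (23697 - 1*827))/(-29018 + 21342) = (26989 + (23697 - 827))/(-7676) = (26989 + 22870)*(-1/7676) = 49859*(-1/7676) = -49859/7676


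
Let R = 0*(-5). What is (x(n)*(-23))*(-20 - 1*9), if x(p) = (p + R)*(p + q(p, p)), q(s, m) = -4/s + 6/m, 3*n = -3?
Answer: 2001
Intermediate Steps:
n = -1 (n = (⅓)*(-3) = -1)
R = 0
x(p) = p*(p + 2/p) (x(p) = (p + 0)*(p + (-4/p + 6/p)) = p*(p + 2/p))
(x(n)*(-23))*(-20 - 1*9) = ((2 + (-1)²)*(-23))*(-20 - 1*9) = ((2 + 1)*(-23))*(-20 - 9) = (3*(-23))*(-29) = -69*(-29) = 2001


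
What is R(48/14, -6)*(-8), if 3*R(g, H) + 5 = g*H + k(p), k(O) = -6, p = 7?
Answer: 1768/21 ≈ 84.190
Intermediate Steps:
R(g, H) = -11/3 + H*g/3 (R(g, H) = -5/3 + (g*H - 6)/3 = -5/3 + (H*g - 6)/3 = -5/3 + (-6 + H*g)/3 = -5/3 + (-2 + H*g/3) = -11/3 + H*g/3)
R(48/14, -6)*(-8) = (-11/3 + (1/3)*(-6)*(48/14))*(-8) = (-11/3 + (1/3)*(-6)*(48*(1/14)))*(-8) = (-11/3 + (1/3)*(-6)*(24/7))*(-8) = (-11/3 - 48/7)*(-8) = -221/21*(-8) = 1768/21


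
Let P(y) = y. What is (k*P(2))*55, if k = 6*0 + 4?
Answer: 440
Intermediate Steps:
k = 4 (k = 0 + 4 = 4)
(k*P(2))*55 = (4*2)*55 = 8*55 = 440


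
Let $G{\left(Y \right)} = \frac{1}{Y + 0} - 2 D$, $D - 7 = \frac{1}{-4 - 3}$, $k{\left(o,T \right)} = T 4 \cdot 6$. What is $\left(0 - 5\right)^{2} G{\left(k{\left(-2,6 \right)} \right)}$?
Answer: $- \frac{345425}{1008} \approx -342.68$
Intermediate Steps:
$k{\left(o,T \right)} = 24 T$ ($k{\left(o,T \right)} = 4 T 6 = 24 T$)
$D = \frac{48}{7}$ ($D = 7 + \frac{1}{-4 - 3} = 7 + \frac{1}{-7} = 7 - \frac{1}{7} = \frac{48}{7} \approx 6.8571$)
$G{\left(Y \right)} = - \frac{96}{7} + \frac{1}{Y}$ ($G{\left(Y \right)} = \frac{1}{Y + 0} - \frac{96}{7} = \frac{1}{Y} - \frac{96}{7} = - \frac{96}{7} + \frac{1}{Y}$)
$\left(0 - 5\right)^{2} G{\left(k{\left(-2,6 \right)} \right)} = \left(0 - 5\right)^{2} \left(- \frac{96}{7} + \frac{1}{24 \cdot 6}\right) = \left(-5\right)^{2} \left(- \frac{96}{7} + \frac{1}{144}\right) = 25 \left(- \frac{96}{7} + \frac{1}{144}\right) = 25 \left(- \frac{13817}{1008}\right) = - \frac{345425}{1008}$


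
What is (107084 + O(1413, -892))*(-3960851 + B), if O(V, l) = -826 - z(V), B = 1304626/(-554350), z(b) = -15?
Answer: -116671762914436974/277175 ≈ -4.2093e+11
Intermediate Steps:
B = -652313/277175 (B = 1304626*(-1/554350) = -652313/277175 ≈ -2.3534)
O(V, l) = -811 (O(V, l) = -826 - 1*(-15) = -826 + 15 = -811)
(107084 + O(1413, -892))*(-3960851 + B) = (107084 - 811)*(-3960851 - 652313/277175) = 106273*(-1097849528238/277175) = -116671762914436974/277175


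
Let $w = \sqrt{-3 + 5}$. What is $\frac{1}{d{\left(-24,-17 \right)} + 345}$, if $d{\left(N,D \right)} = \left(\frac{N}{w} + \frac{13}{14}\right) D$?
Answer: $\frac{64526}{4929409} - \frac{39984 \sqrt{2}}{4929409} \approx 0.0016189$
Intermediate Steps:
$w = \sqrt{2} \approx 1.4142$
$d{\left(N,D \right)} = D \left(\frac{13}{14} + \frac{N \sqrt{2}}{2}\right)$ ($d{\left(N,D \right)} = \left(\frac{N}{\sqrt{2}} + \frac{13}{14}\right) D = \left(N \frac{\sqrt{2}}{2} + 13 \cdot \frac{1}{14}\right) D = \left(\frac{N \sqrt{2}}{2} + \frac{13}{14}\right) D = \left(\frac{13}{14} + \frac{N \sqrt{2}}{2}\right) D = D \left(\frac{13}{14} + \frac{N \sqrt{2}}{2}\right)$)
$\frac{1}{d{\left(-24,-17 \right)} + 345} = \frac{1}{\frac{1}{14} \left(-17\right) \left(13 + 7 \left(-24\right) \sqrt{2}\right) + 345} = \frac{1}{\frac{1}{14} \left(-17\right) \left(13 - 168 \sqrt{2}\right) + 345} = \frac{1}{\left(- \frac{221}{14} + 204 \sqrt{2}\right) + 345} = \frac{1}{\frac{4609}{14} + 204 \sqrt{2}}$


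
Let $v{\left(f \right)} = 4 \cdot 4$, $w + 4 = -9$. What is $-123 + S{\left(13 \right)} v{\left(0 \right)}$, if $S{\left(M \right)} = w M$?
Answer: $-2827$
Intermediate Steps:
$w = -13$ ($w = -4 - 9 = -13$)
$v{\left(f \right)} = 16$
$S{\left(M \right)} = - 13 M$
$-123 + S{\left(13 \right)} v{\left(0 \right)} = -123 + \left(-13\right) 13 \cdot 16 = -123 - 2704 = -2827$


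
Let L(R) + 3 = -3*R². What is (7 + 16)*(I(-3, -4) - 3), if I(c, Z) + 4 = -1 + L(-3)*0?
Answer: -184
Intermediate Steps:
L(R) = -3 - 3*R²
I(c, Z) = -5 (I(c, Z) = -4 + (-1 + (-3 - 3*(-3)²)*0) = -4 + (-1 + (-3 - 3*9)*0) = -4 + (-1 + (-3 - 27)*0) = -4 + (-1 - 30*0) = -4 + (-1 + 0) = -4 - 1 = -5)
(7 + 16)*(I(-3, -4) - 3) = (7 + 16)*(-5 - 3) = 23*(-8) = -184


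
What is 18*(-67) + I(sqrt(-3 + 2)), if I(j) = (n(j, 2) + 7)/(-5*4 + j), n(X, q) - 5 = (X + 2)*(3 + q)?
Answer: -484041/401 - 122*I/401 ≈ -1207.1 - 0.30424*I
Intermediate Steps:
n(X, q) = 5 + (2 + X)*(3 + q) (n(X, q) = 5 + (X + 2)*(3 + q) = 5 + (2 + X)*(3 + q))
I(j) = (22 + 5*j)/(-20 + j) (I(j) = ((11 + 2*2 + 3*j + j*2) + 7)/(-5*4 + j) = ((11 + 4 + 3*j + 2*j) + 7)/(-20 + j) = ((15 + 5*j) + 7)/(-20 + j) = (22 + 5*j)/(-20 + j))
18*(-67) + I(sqrt(-3 + 2)) = 18*(-67) + (22 + 5*sqrt(-3 + 2))/(-20 + sqrt(-3 + 2)) = -1206 + (22 + 5*sqrt(-1))/(-20 + sqrt(-1)) = -1206 + (22 + 5*I)/(-20 + I) = -1206 + ((-20 - I)/401)*(22 + 5*I) = -1206 + (-20 - I)*(22 + 5*I)/401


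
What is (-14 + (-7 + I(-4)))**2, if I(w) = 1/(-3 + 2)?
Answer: 484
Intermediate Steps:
I(w) = -1 (I(w) = 1/(-1) = -1)
(-14 + (-7 + I(-4)))**2 = (-14 + (-7 - 1))**2 = (-14 - 8)**2 = (-22)**2 = 484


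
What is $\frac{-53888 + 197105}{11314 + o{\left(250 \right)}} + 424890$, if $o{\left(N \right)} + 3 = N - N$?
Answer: $\frac{4806074007}{11311} \approx 4.249 \cdot 10^{5}$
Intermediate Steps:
$o{\left(N \right)} = -3$ ($o{\left(N \right)} = -3 + \left(N - N\right) = -3 + 0 = -3$)
$\frac{-53888 + 197105}{11314 + o{\left(250 \right)}} + 424890 = \frac{-53888 + 197105}{11314 - 3} + 424890 = \frac{143217}{11311} + 424890 = \frac{4806074007}{11311}$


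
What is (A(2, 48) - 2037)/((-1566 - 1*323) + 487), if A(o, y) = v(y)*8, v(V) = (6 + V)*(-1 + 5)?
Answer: 309/1402 ≈ 0.22040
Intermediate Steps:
v(V) = 24 + 4*V (v(V) = (6 + V)*4 = 24 + 4*V)
A(o, y) = 192 + 32*y (A(o, y) = (24 + 4*y)*8 = 192 + 32*y)
(A(2, 48) - 2037)/((-1566 - 1*323) + 487) = ((192 + 32*48) - 2037)/((-1566 - 1*323) + 487) = ((192 + 1536) - 2037)/((-1566 - 323) + 487) = (1728 - 2037)/(-1889 + 487) = -309/(-1402) = -309*(-1/1402) = 309/1402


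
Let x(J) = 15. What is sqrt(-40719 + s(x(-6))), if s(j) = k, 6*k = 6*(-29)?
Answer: 2*I*sqrt(10187) ≈ 201.86*I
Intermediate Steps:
k = -29 (k = (6*(-29))/6 = (1/6)*(-174) = -29)
s(j) = -29
sqrt(-40719 + s(x(-6))) = sqrt(-40719 - 29) = sqrt(-40748) = 2*I*sqrt(10187)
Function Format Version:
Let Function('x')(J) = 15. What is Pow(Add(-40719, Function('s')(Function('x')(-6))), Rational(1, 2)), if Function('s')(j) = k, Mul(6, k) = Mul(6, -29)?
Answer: Mul(2, I, Pow(10187, Rational(1, 2))) ≈ Mul(201.86, I)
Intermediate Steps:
k = -29 (k = Mul(Rational(1, 6), Mul(6, -29)) = Mul(Rational(1, 6), -174) = -29)
Function('s')(j) = -29
Pow(Add(-40719, Function('s')(Function('x')(-6))), Rational(1, 2)) = Pow(Add(-40719, -29), Rational(1, 2)) = Pow(-40748, Rational(1, 2)) = Mul(2, I, Pow(10187, Rational(1, 2)))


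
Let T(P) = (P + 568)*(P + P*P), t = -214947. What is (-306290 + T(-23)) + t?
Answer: -245467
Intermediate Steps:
T(P) = (568 + P)*(P + P²)
(-306290 + T(-23)) + t = (-306290 - 23*(568 + (-23)² + 569*(-23))) - 214947 = (-306290 - 23*(568 + 529 - 13087)) - 214947 = (-306290 - 23*(-11990)) - 214947 = (-306290 + 275770) - 214947 = -30520 - 214947 = -245467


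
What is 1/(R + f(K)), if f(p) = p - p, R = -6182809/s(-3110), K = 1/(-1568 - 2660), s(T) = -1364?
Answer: 1364/6182809 ≈ 0.00022061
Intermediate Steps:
K = -1/4228 (K = 1/(-4228) = -1/4228 ≈ -0.00023652)
R = 6182809/1364 (R = -6182809/(-1364) = -6182809*(-1/1364) = 6182809/1364 ≈ 4532.9)
f(p) = 0
1/(R + f(K)) = 1/(6182809/1364 + 0) = 1/(6182809/1364) = 1364/6182809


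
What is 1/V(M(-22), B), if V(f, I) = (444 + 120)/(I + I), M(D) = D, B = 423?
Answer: 3/2 ≈ 1.5000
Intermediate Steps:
V(f, I) = 282/I (V(f, I) = 564/((2*I)) = 564*(1/(2*I)) = 282/I)
1/V(M(-22), B) = 1/(282/423) = 1/(282*(1/423)) = 1/(⅔) = 3/2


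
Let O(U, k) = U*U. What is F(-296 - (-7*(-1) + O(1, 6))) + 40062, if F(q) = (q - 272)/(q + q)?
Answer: 761196/19 ≈ 40063.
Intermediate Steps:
O(U, k) = U²
F(q) = (-272 + q)/(2*q) (F(q) = (-272 + q)/((2*q)) = (-272 + q)*(1/(2*q)) = (-272 + q)/(2*q))
F(-296 - (-7*(-1) + O(1, 6))) + 40062 = (-272 + (-296 - (-7*(-1) + 1²)))/(2*(-296 - (-7*(-1) + 1²))) + 40062 = (-272 + (-296 - (7 + 1)))/(2*(-296 - (7 + 1))) + 40062 = (-272 + (-296 - 1*8))/(2*(-296 - 1*8)) + 40062 = (-272 + (-296 - 8))/(2*(-296 - 8)) + 40062 = (½)*(-272 - 304)/(-304) + 40062 = (½)*(-1/304)*(-576) + 40062 = 18/19 + 40062 = 761196/19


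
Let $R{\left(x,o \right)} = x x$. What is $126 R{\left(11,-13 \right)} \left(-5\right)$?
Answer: $-76230$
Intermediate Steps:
$R{\left(x,o \right)} = x^{2}$
$126 R{\left(11,-13 \right)} \left(-5\right) = 126 \cdot 11^{2} \left(-5\right) = 126 \cdot 121 \left(-5\right) = 15246 \left(-5\right) = -76230$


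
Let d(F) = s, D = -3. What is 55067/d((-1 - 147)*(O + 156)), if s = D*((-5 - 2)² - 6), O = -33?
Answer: -55067/129 ≈ -426.88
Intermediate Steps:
s = -129 (s = -3*((-5 - 2)² - 6) = -3*((-7)² - 6) = -3*(49 - 6) = -3*43 = -129)
d(F) = -129
55067/d((-1 - 147)*(O + 156)) = 55067/(-129) = 55067*(-1/129) = -55067/129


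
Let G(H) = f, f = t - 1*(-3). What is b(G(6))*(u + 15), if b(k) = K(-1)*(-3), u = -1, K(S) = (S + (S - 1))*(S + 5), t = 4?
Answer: 504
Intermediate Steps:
f = 7 (f = 4 - 1*(-3) = 4 + 3 = 7)
G(H) = 7
K(S) = (-1 + 2*S)*(5 + S) (K(S) = (S + (-1 + S))*(5 + S) = (-1 + 2*S)*(5 + S))
b(k) = 36 (b(k) = (-5 + 2*(-1)**2 + 9*(-1))*(-3) = (-5 + 2*1 - 9)*(-3) = (-5 + 2 - 9)*(-3) = -12*(-3) = 36)
b(G(6))*(u + 15) = 36*(-1 + 15) = 36*14 = 504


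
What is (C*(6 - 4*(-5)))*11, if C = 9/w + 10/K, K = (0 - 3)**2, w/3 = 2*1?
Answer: 6721/9 ≈ 746.78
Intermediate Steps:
w = 6 (w = 3*(2*1) = 3*2 = 6)
K = 9 (K = (-3)**2 = 9)
C = 47/18 (C = 9/6 + 10/9 = 9*(1/6) + 10*(1/9) = 3/2 + 10/9 = 47/18 ≈ 2.6111)
(C*(6 - 4*(-5)))*11 = (47*(6 - 4*(-5))/18)*11 = (47*(6 + 20)/18)*11 = ((47/18)*26)*11 = (611/9)*11 = 6721/9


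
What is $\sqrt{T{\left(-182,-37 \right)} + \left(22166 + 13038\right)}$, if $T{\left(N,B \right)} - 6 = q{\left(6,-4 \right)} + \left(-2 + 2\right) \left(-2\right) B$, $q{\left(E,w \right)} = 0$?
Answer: $\sqrt{35210} \approx 187.64$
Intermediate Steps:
$T{\left(N,B \right)} = 6$ ($T{\left(N,B \right)} = 6 + \left(0 + \left(-2 + 2\right) \left(-2\right) B\right) = 6 + \left(0 + 0 \left(-2\right) B\right) = 6 + \left(0 + 0 B\right) = 6 + \left(0 + 0\right) = 6 + 0 = 6$)
$\sqrt{T{\left(-182,-37 \right)} + \left(22166 + 13038\right)} = \sqrt{6 + \left(22166 + 13038\right)} = \sqrt{6 + 35204} = \sqrt{35210}$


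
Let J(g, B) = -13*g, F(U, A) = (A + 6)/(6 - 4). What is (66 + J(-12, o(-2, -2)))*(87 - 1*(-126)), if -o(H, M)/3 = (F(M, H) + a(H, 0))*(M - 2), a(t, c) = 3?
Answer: 47286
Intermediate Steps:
F(U, A) = 3 + A/2 (F(U, A) = (6 + A)/2 = (6 + A)*(½) = 3 + A/2)
o(H, M) = -3*(-2 + M)*(6 + H/2) (o(H, M) = -3*((3 + H/2) + 3)*(M - 2) = -3*(6 + H/2)*(-2 + M) = -3*(-2 + M)*(6 + H/2))
(66 + J(-12, o(-2, -2)))*(87 - 1*(-126)) = (66 - 13*(-12))*(87 - 1*(-126)) = (66 + 156)*(87 + 126) = 222*213 = 47286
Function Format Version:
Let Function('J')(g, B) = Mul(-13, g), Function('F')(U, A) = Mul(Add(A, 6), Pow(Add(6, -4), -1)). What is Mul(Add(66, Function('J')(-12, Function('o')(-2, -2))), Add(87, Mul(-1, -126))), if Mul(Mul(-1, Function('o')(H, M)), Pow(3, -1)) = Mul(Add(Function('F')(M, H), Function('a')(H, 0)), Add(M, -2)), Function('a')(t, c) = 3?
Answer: 47286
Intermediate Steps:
Function('F')(U, A) = Add(3, Mul(Rational(1, 2), A)) (Function('F')(U, A) = Mul(Add(6, A), Pow(2, -1)) = Mul(Add(6, A), Rational(1, 2)) = Add(3, Mul(Rational(1, 2), A)))
Function('o')(H, M) = Mul(-3, Add(-2, M), Add(6, Mul(Rational(1, 2), H))) (Function('o')(H, M) = Mul(-3, Mul(Add(Add(3, Mul(Rational(1, 2), H)), 3), Add(M, -2))) = Mul(-3, Mul(Add(6, Mul(Rational(1, 2), H)), Add(-2, M))) = Mul(-3, Mul(Add(-2, M), Add(6, Mul(Rational(1, 2), H)))) = Mul(-3, Add(-2, M), Add(6, Mul(Rational(1, 2), H))))
Mul(Add(66, Function('J')(-12, Function('o')(-2, -2))), Add(87, Mul(-1, -126))) = Mul(Add(66, Mul(-13, -12)), Add(87, Mul(-1, -126))) = Mul(Add(66, 156), Add(87, 126)) = Mul(222, 213) = 47286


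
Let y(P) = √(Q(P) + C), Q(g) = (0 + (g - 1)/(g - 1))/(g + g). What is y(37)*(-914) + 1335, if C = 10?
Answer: 1335 - 457*√54834/37 ≈ -1557.3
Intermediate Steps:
Q(g) = 1/(2*g) (Q(g) = (0 + (-1 + g)/(-1 + g))/((2*g)) = (0 + 1)*(1/(2*g)) = 1*(1/(2*g)) = 1/(2*g))
y(P) = √(10 + 1/(2*P)) (y(P) = √(1/(2*P) + 10) = √(10 + 1/(2*P)))
y(37)*(-914) + 1335 = (√(40 + 2/37)/2)*(-914) + 1335 = (√(1482/37)/2)*(-914) + 1335 = ((√54834/37)/2)*(-914) + 1335 = (√54834/74)*(-914) + 1335 = -457*√54834/37 + 1335 = 1335 - 457*√54834/37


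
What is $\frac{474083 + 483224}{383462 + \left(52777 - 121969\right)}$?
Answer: $\frac{957307}{314270} \approx 3.0461$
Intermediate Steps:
$\frac{474083 + 483224}{383462 + \left(52777 - 121969\right)} = \frac{957307}{383462 - 69192} = \frac{957307}{314270}$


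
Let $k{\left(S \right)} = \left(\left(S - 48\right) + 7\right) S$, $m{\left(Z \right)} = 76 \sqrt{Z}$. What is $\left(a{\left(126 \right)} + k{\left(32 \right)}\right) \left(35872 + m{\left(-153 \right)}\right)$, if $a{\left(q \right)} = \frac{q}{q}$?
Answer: $-10295264 - 65436 i \sqrt{17} \approx -1.0295 \cdot 10^{7} - 2.698 \cdot 10^{5} i$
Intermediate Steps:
$k{\left(S \right)} = S \left(-41 + S\right)$ ($k{\left(S \right)} = \left(\left(-48 + S\right) + 7\right) S = \left(-41 + S\right) S = S \left(-41 + S\right)$)
$a{\left(q \right)} = 1$
$\left(a{\left(126 \right)} + k{\left(32 \right)}\right) \left(35872 + m{\left(-153 \right)}\right) = \left(1 + 32 \left(-41 + 32\right)\right) \left(35872 + 76 \sqrt{-153}\right) = \left(1 + 32 \left(-9\right)\right) \left(35872 + 76 \cdot 3 i \sqrt{17}\right) = \left(1 - 288\right) \left(35872 + 228 i \sqrt{17}\right) = - 287 \left(35872 + 228 i \sqrt{17}\right) = -10295264 - 65436 i \sqrt{17}$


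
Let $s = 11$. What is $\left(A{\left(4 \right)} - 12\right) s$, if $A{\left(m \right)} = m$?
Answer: $-88$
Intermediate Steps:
$\left(A{\left(4 \right)} - 12\right) s = \left(4 - 12\right) 11 = \left(-8\right) 11 = -88$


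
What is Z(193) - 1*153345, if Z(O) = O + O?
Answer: -152959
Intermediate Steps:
Z(O) = 2*O
Z(193) - 1*153345 = 2*193 - 1*153345 = 386 - 153345 = -152959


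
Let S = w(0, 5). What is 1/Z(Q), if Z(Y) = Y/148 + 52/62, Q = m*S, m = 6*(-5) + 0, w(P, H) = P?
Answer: 31/26 ≈ 1.1923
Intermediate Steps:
S = 0
m = -30 (m = -30 + 0 = -30)
Q = 0 (Q = -30*0 = 0)
Z(Y) = 26/31 + Y/148 (Z(Y) = Y*(1/148) + 52*(1/62) = Y/148 + 26/31 = 26/31 + Y/148)
1/Z(Q) = 1/(26/31 + (1/148)*0) = 1/(26/31 + 0) = 1/(26/31) = 31/26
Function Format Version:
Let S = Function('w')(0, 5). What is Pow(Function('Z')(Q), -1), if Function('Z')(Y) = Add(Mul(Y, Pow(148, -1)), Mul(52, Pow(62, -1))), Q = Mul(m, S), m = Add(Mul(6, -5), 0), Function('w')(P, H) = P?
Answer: Rational(31, 26) ≈ 1.1923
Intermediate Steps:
S = 0
m = -30 (m = Add(-30, 0) = -30)
Q = 0 (Q = Mul(-30, 0) = 0)
Function('Z')(Y) = Add(Rational(26, 31), Mul(Rational(1, 148), Y)) (Function('Z')(Y) = Add(Mul(Y, Rational(1, 148)), Mul(52, Rational(1, 62))) = Add(Mul(Rational(1, 148), Y), Rational(26, 31)) = Add(Rational(26, 31), Mul(Rational(1, 148), Y)))
Pow(Function('Z')(Q), -1) = Pow(Add(Rational(26, 31), Mul(Rational(1, 148), 0)), -1) = Pow(Add(Rational(26, 31), 0), -1) = Pow(Rational(26, 31), -1) = Rational(31, 26)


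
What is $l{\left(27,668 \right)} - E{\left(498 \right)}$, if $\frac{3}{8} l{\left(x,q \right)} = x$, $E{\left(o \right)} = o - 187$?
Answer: $-239$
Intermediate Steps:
$E{\left(o \right)} = -187 + o$
$l{\left(x,q \right)} = \frac{8 x}{3}$
$l{\left(27,668 \right)} - E{\left(498 \right)} = \frac{8}{3} \cdot 27 - \left(-187 + 498\right) = 72 - 311 = -239$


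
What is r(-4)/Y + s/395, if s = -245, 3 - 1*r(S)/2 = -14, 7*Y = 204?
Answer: 259/474 ≈ 0.54641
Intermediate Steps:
Y = 204/7 (Y = (⅐)*204 = 204/7 ≈ 29.143)
r(S) = 34 (r(S) = 6 - 2*(-14) = 6 + 28 = 34)
r(-4)/Y + s/395 = 34/(204/7) - 245/395 = 34*(7/204) - 245*1/395 = 7/6 - 49/79 = 259/474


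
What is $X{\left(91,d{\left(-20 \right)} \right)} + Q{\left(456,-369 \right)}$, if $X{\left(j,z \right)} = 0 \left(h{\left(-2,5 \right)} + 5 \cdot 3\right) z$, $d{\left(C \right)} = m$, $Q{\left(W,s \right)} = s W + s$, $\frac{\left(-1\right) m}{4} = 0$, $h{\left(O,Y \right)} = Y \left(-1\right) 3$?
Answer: $-168633$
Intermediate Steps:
$h{\left(O,Y \right)} = - 3 Y$ ($h{\left(O,Y \right)} = - Y 3 = - 3 Y$)
$m = 0$ ($m = \left(-4\right) 0 = 0$)
$Q{\left(W,s \right)} = s + W s$ ($Q{\left(W,s \right)} = W s + s = s + W s$)
$d{\left(C \right)} = 0$
$X{\left(j,z \right)} = 0$ ($X{\left(j,z \right)} = 0 \left(\left(-3\right) 5 + 5 \cdot 3\right) z = 0 \left(-15 + 15\right) z = 0 \cdot 0 z = 0 z = 0$)
$X{\left(91,d{\left(-20 \right)} \right)} + Q{\left(456,-369 \right)} = 0 - 369 \left(1 + 456\right) = 0 - 168633 = -168633$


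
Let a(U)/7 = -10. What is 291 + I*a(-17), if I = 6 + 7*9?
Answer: -4539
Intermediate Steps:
a(U) = -70 (a(U) = 7*(-10) = -70)
I = 69 (I = 6 + 63 = 69)
291 + I*a(-17) = 291 + 69*(-70) = 291 - 4830 = -4539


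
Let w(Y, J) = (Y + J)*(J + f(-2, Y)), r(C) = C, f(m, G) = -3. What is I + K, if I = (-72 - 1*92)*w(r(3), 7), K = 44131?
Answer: 37571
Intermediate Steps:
w(Y, J) = (-3 + J)*(J + Y) (w(Y, J) = (Y + J)*(J - 3) = (J + Y)*(-3 + J) = (-3 + J)*(J + Y))
I = -6560 (I = (-72 - 1*92)*(7**2 - 3*7 - 3*3 + 7*3) = (-72 - 92)*(49 - 21 - 9 + 21) = -164*40 = -6560)
I + K = -6560 + 44131 = 37571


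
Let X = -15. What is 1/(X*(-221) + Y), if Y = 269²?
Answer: 1/75676 ≈ 1.3214e-5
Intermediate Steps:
Y = 72361
1/(X*(-221) + Y) = 1/(-15*(-221) + 72361) = 1/(3315 + 72361) = 1/75676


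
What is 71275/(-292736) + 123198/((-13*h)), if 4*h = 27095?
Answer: -169363508537/103111864960 ≈ -1.6425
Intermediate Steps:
h = 27095/4 (h = (¼)*27095 = 27095/4 ≈ 6773.8)
71275/(-292736) + 123198/((-13*h)) = 71275/(-292736) + 123198/((-13*27095/4)) = 71275*(-1/292736) + 123198/(-352235/4) = -71275/292736 + 123198*(-4/352235) = -71275/292736 - 492792/352235 = -169363508537/103111864960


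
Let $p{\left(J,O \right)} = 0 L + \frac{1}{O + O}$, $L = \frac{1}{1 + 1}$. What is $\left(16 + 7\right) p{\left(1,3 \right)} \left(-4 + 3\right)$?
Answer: $- \frac{23}{6} \approx -3.8333$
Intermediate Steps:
$L = \frac{1}{2} \approx 0.5$
$p{\left(J,O \right)} = \frac{1}{2 O}$ ($p{\left(J,O \right)} = 0 \cdot \frac{1}{2} + \frac{1}{O + O} = 0 + \frac{1}{2 O} = \frac{1}{2 O}$)
$\left(16 + 7\right) p{\left(1,3 \right)} \left(-4 + 3\right) = \left(16 + 7\right) \frac{1}{2 \cdot 3} \left(-4 + 3\right) = 23 \cdot \frac{1}{2} \cdot \frac{1}{3} \left(-1\right) = 23 \cdot \frac{1}{6} \left(-1\right) = 23 \left(- \frac{1}{6}\right) = - \frac{23}{6}$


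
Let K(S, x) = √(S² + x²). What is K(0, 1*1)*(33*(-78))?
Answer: -2574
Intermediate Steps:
K(0, 1*1)*(33*(-78)) = √(0² + (1*1)²)*(33*(-78)) = √(0 + 1²)*(-2574) = √(0 + 1)*(-2574) = √1*(-2574) = 1*(-2574) = -2574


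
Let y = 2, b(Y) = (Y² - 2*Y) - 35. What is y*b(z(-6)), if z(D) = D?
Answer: 26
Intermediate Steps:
b(Y) = -35 + Y² - 2*Y
y*b(z(-6)) = 2*(-35 + (-6)² - 2*(-6)) = 2*(-35 + 36 + 12) = 2*13 = 26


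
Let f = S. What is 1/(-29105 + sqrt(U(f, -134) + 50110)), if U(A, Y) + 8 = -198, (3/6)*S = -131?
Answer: -29105/847051121 - 4*sqrt(3119)/847051121 ≈ -3.4624e-5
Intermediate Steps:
S = -262 (S = 2*(-131) = -262)
f = -262
U(A, Y) = -206 (U(A, Y) = -8 - 198 = -206)
1/(-29105 + sqrt(U(f, -134) + 50110)) = 1/(-29105 + sqrt(-206 + 50110)) = 1/(-29105 + sqrt(49904)) = 1/(-29105 + 4*sqrt(3119))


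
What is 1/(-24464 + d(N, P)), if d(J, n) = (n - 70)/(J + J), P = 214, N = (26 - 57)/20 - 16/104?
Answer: -443/10856272 ≈ -4.0806e-5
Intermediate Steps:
N = -443/260 (N = -31*1/20 - 16*1/104 = -31/20 - 2/13 = -443/260 ≈ -1.7038)
d(J, n) = (-70 + n)/(2*J) (d(J, n) = (-70 + n)/((2*J)) = (-70 + n)*(1/(2*J)) = (-70 + n)/(2*J))
1/(-24464 + d(N, P)) = 1/(-24464 + (-70 + 214)/(2*(-443/260))) = 1/(-24464 + (½)*(-260/443)*144) = 1/(-24464 - 18720/443) = 1/(-10856272/443) = -443/10856272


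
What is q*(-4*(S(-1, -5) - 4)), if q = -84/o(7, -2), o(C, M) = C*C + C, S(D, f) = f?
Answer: -54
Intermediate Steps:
o(C, M) = C + C² (o(C, M) = C² + C = C + C²)
q = -3/2 (q = -84*1/(7*(1 + 7)) = -84/(7*8) = -84/56 = -84*1/56 = -3/2 ≈ -1.5000)
q*(-4*(S(-1, -5) - 4)) = -(-6)*(-5 - 4) = -(-6)*(-9) = -3/2*36 = -54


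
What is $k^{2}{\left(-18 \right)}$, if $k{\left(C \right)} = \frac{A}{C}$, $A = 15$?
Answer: $\frac{25}{36} \approx 0.69444$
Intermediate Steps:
$k{\left(C \right)} = \frac{15}{C}$
$k^{2}{\left(-18 \right)} = \left(\frac{15}{-18}\right)^{2} = \left(15 \left(- \frac{1}{18}\right)\right)^{2} = \left(- \frac{5}{6}\right)^{2} = \frac{25}{36}$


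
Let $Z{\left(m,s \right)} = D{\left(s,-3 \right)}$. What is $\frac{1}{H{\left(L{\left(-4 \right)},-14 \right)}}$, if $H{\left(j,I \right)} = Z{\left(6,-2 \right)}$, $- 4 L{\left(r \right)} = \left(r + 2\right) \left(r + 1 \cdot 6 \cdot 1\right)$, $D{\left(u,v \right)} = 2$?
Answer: $\frac{1}{2} \approx 0.5$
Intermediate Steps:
$Z{\left(m,s \right)} = 2$
$L{\left(r \right)} = - \frac{\left(2 + r\right) \left(6 + r\right)}{4}$ ($L{\left(r \right)} = - \frac{\left(r + 2\right) \left(r + 1 \cdot 6 \cdot 1\right)}{4} = - \frac{\left(2 + r\right) \left(r + 6 \cdot 1\right)}{4} = - \frac{\left(2 + r\right) \left(r + 6\right)}{4} = - \frac{\left(2 + r\right) \left(6 + r\right)}{4}$)
$H{\left(j,I \right)} = 2$
$\frac{1}{H{\left(L{\left(-4 \right)},-14 \right)}} = \frac{1}{2}$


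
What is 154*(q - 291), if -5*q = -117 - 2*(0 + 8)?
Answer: -203588/5 ≈ -40718.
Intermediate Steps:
q = 133/5 (q = -(-117 - 2*(0 + 8))/5 = -(-117 - 2*8)/5 = -(-117 - 16)/5 = -1/5*(-133) = 133/5 ≈ 26.600)
154*(q - 291) = 154*(133/5 - 291) = 154*(-1322/5) = -203588/5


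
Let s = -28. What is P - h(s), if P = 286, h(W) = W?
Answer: 314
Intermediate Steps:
P - h(s) = 286 - 1*(-28) = 286 + 28 = 314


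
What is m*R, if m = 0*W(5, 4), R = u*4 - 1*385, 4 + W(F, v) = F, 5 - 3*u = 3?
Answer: 0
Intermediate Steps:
u = 2/3 (u = 5/3 - 1/3*3 = 5/3 - 1 = 2/3 ≈ 0.66667)
W(F, v) = -4 + F
R = -1147/3 (R = (2/3)*4 - 1*385 = 8/3 - 385 = -1147/3 ≈ -382.33)
m = 0 (m = 0*(-4 + 5) = 0*1 = 0)
m*R = 0*(-1147/3) = 0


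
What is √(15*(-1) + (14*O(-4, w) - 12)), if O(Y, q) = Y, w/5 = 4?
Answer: I*√83 ≈ 9.1104*I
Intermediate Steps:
w = 20 (w = 5*4 = 20)
√(15*(-1) + (14*O(-4, w) - 12)) = √(15*(-1) + (14*(-4) - 12)) = √(-15 + (-56 - 12)) = √(-15 - 68) = √(-83) = I*√83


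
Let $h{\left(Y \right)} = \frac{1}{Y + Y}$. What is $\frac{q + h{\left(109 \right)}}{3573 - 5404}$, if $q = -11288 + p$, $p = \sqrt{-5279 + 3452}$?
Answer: $\frac{2460783}{399158} - \frac{3 i \sqrt{203}}{1831} \approx 6.1649 - 0.023344 i$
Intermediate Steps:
$h{\left(Y \right)} = \frac{1}{2 Y}$
$p = 3 i \sqrt{203}$ ($p = \sqrt{-1827} = 3 i \sqrt{203} \approx 42.743 i$)
$q = -11288 + 3 i \sqrt{203} \approx -11288.0 + 42.743 i$
$\frac{q + h{\left(109 \right)}}{3573 - 5404} = \frac{\left(-11288 + 3 i \sqrt{203}\right) + \frac{1}{2 \cdot 109}}{3573 - 5404} = \frac{\left(-11288 + 3 i \sqrt{203}\right) + \frac{1}{2} \cdot \frac{1}{109}}{-1831} = \left(\left(-11288 + 3 i \sqrt{203}\right) + \frac{1}{218}\right) \left(- \frac{1}{1831}\right) = \left(- \frac{2460783}{218} + 3 i \sqrt{203}\right) \left(- \frac{1}{1831}\right) = \frac{2460783}{399158} - \frac{3 i \sqrt{203}}{1831}$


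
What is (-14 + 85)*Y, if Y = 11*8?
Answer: 6248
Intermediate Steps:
Y = 88
(-14 + 85)*Y = (-14 + 85)*88 = 71*88 = 6248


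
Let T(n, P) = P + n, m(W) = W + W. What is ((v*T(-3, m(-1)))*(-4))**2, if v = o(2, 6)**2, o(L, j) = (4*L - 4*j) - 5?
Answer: 77792400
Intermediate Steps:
m(W) = 2*W
o(L, j) = -5 - 4*j + 4*L (o(L, j) = (-4*j + 4*L) - 5 = -5 - 4*j + 4*L)
v = 441 (v = (-5 - 4*6 + 4*2)**2 = (-5 - 24 + 8)**2 = (-21)**2 = 441)
((v*T(-3, m(-1)))*(-4))**2 = ((441*(2*(-1) - 3))*(-4))**2 = ((441*(-2 - 3))*(-4))**2 = ((441*(-5))*(-4))**2 = (-2205*(-4))**2 = 8820**2 = 77792400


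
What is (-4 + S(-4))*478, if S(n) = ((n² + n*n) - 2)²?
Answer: 428288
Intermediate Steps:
S(n) = (-2 + 2*n²)² (S(n) = ((n² + n²) - 2)² = (2*n² - 2)² = (-2 + 2*n²)²)
(-4 + S(-4))*478 = (-4 + 4*(-1 + (-4)²)²)*478 = (-4 + 4*(-1 + 16)²)*478 = (-4 + 4*15²)*478 = (-4 + 4*225)*478 = (-4 + 900)*478 = 896*478 = 428288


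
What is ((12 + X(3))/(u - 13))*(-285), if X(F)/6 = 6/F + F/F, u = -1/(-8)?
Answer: 68400/103 ≈ 664.08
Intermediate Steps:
u = ⅛ (u = -1*(-⅛) = ⅛ ≈ 0.12500)
X(F) = 6 + 36/F (X(F) = 6*(6/F + F/F) = 6*(6/F + 1) = 6*(1 + 6/F) = 6 + 36/F)
((12 + X(3))/(u - 13))*(-285) = ((12 + (6 + 36/3))/(⅛ - 13))*(-285) = ((12 + (6 + 36*(⅓)))/(-103/8))*(-285) = ((12 + (6 + 12))*(-8/103))*(-285) = ((12 + 18)*(-8/103))*(-285) = (30*(-8/103))*(-285) = -240/103*(-285) = 68400/103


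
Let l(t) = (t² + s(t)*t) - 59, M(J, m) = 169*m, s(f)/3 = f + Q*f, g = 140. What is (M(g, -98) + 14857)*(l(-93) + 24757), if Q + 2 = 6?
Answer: -278054810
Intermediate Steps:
Q = 4 (Q = -2 + 6 = 4)
s(f) = 15*f (s(f) = 3*(f + 4*f) = 3*(5*f) = 15*f)
l(t) = -59 + 16*t² (l(t) = (t² + (15*t)*t) - 59 = (t² + 15*t²) - 59 = 16*t² - 59 = -59 + 16*t²)
(M(g, -98) + 14857)*(l(-93) + 24757) = (169*(-98) + 14857)*((-59 + 16*(-93)²) + 24757) = (-16562 + 14857)*((-59 + 16*8649) + 24757) = -1705*((-59 + 138384) + 24757) = -1705*(138325 + 24757) = -1705*163082 = -278054810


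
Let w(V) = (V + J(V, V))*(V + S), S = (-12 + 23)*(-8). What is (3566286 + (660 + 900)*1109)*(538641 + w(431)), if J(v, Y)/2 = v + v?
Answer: 6767677140756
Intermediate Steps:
J(v, Y) = 4*v (J(v, Y) = 2*(v + v) = 2*(2*v) = 4*v)
S = -88 (S = 11*(-8) = -88)
w(V) = 5*V*(-88 + V) (w(V) = (V + 4*V)*(V - 88) = (5*V)*(-88 + V) = 5*V*(-88 + V))
(3566286 + (660 + 900)*1109)*(538641 + w(431)) = (3566286 + (660 + 900)*1109)*(538641 + 5*431*(-88 + 431)) = (3566286 + 1560*1109)*(538641 + 5*431*343) = (3566286 + 1730040)*(538641 + 739165) = 5296326*1277806 = 6767677140756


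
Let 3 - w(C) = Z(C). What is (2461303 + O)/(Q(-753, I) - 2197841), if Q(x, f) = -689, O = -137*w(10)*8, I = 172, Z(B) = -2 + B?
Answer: -2466783/2198530 ≈ -1.1220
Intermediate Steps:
w(C) = 5 - C (w(C) = 3 - (-2 + C) = 3 + (2 - C) = 5 - C)
O = 5480 (O = -137*(5 - 1*10)*8 = -137*(5 - 10)*8 = -137*(-5)*8 = 685*8 = 5480)
(2461303 + O)/(Q(-753, I) - 2197841) = (2461303 + 5480)/(-689 - 2197841) = 2466783/(-2198530) = 2466783*(-1/2198530) = -2466783/2198530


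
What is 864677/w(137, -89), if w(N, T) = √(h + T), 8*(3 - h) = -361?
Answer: -1729354*I*√654/327 ≈ -1.3525e+5*I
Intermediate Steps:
h = 385/8 (h = 3 - ⅛*(-361) = 3 + 361/8 = 385/8 ≈ 48.125)
w(N, T) = √(385/8 + T)
864677/w(137, -89) = 864677/((√(770 + 16*(-89))/4)) = 864677/((√(770 - 1424)/4)) = 864677/((√(-654)/4)) = 864677/(((I*√654)/4)) = 864677/((I*√654/4)) = 864677*(-2*I*√654/327) = -1729354*I*√654/327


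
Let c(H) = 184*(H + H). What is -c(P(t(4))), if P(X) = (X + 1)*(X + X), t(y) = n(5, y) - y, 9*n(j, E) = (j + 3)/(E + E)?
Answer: -669760/81 ≈ -8268.6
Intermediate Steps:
n(j, E) = (3 + j)/(18*E) (n(j, E) = ((j + 3)/(E + E))/9 = ((3 + j)/((2*E)))/9 = ((3 + j)*(1/(2*E)))/9 = ((3 + j)/(2*E))/9 = (3 + j)/(18*E))
t(y) = -y + 4/(9*y) (t(y) = (3 + 5)/(18*y) - y = (1/18)*8/y - y = 4/(9*y) - y = -y + 4/(9*y))
P(X) = 2*X*(1 + X) (P(X) = (1 + X)*(2*X) = 2*X*(1 + X))
c(H) = 368*H (c(H) = 184*(2*H) = 368*H)
-c(P(t(4))) = -368*2*(-1*4 + (4/9)/4)*(1 + (-1*4 + (4/9)/4)) = -368*2*(-4 + (4/9)*(¼))*(1 + (-4 + (4/9)*(¼))) = -368*2*(-4 + ⅑)*(1 + (-4 + ⅑)) = -368*2*(-35/9)*(1 - 35/9) = -368*2*(-35/9)*(-26/9) = -368*1820/81 = -1*669760/81 = -669760/81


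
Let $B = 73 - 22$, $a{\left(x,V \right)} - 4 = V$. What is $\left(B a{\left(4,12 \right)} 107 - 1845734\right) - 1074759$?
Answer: $-2833181$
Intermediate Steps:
$a{\left(x,V \right)} = 4 + V$
$B = 51$ ($B = 73 - 22 = 51$)
$\left(B a{\left(4,12 \right)} 107 - 1845734\right) - 1074759 = \left(51 \left(4 + 12\right) 107 - 1845734\right) - 1074759 = \left(51 \cdot 16 \cdot 107 - 1845734\right) - 1074759 = \left(816 \cdot 107 - 1845734\right) - 1074759 = \left(87312 - 1845734\right) - 1074759 = -1758422 - 1074759 = -2833181$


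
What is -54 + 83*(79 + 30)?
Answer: 8993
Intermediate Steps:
-54 + 83*(79 + 30) = -54 + 83*109 = -54 + 9047 = 8993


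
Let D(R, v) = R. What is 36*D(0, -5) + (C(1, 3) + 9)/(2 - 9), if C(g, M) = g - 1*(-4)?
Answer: -2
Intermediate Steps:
C(g, M) = 4 + g (C(g, M) = g + 4 = 4 + g)
36*D(0, -5) + (C(1, 3) + 9)/(2 - 9) = 36*0 + ((4 + 1) + 9)/(2 - 9) = 0 + (5 + 9)/(-7) = 0 + 14*(-1/7) = 0 - 2 = -2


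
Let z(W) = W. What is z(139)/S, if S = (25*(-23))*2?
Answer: -139/1150 ≈ -0.12087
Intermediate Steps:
S = -1150 (S = -575*2 = -1150)
z(139)/S = 139/(-1150) = 139*(-1/1150) = -139/1150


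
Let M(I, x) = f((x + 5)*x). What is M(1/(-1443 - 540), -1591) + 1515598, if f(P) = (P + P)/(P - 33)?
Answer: 3824302870866/2523293 ≈ 1.5156e+6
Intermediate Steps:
f(P) = 2*P/(-33 + P) (f(P) = (2*P)/(-33 + P) = 2*P/(-33 + P))
M(I, x) = 2*x*(5 + x)/(-33 + x*(5 + x)) (M(I, x) = 2*((x + 5)*x)/(-33 + (x + 5)*x) = 2*((5 + x)*x)/(-33 + (5 + x)*x) = 2*(x*(5 + x))/(-33 + x*(5 + x)) = 2*x*(5 + x)/(-33 + x*(5 + x)))
M(1/(-1443 - 540), -1591) + 1515598 = 2*(-1591)*(5 - 1591)/(-33 - 1591*(5 - 1591)) + 1515598 = 2*(-1591)*(-1586)/(-33 - 1591*(-1586)) + 1515598 = 2*(-1591)*(-1586)/(-33 + 2523326) + 1515598 = 2*(-1591)*(-1586)/2523293 + 1515598 = 2*(-1591)*(1/2523293)*(-1586) + 1515598 = 5046652/2523293 + 1515598 = 3824302870866/2523293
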